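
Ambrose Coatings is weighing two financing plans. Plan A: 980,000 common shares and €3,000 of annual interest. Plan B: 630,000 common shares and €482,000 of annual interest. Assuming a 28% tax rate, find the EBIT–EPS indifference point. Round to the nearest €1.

At indifference, (EBIT − 3,000)(1 − t)/980,000 = (EBIT − 482,000)(1 − t)/630,000.
Cancelling (1 − t) and cross-multiplying: 630,000·(EBIT − 3,000) = 980,000·(EBIT − 482,000).
Solving, EBIT = (482,000·980,000 − 3,000·630,000) / (980,000 − 630,000) = 470,470,000,000 / 350,000 = 1,344,200.00.

€1,344,200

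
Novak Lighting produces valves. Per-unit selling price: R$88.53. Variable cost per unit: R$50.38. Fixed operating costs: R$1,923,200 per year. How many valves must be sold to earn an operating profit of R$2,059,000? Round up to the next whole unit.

104,383 valves

Unit CM = price − variable cost = R$88.53 − R$50.38 = R$38.15.
Units = (FC + target) / CM = (R$1,923,200 + R$2,059,000) / R$38.15 = 104,382.70, so 104,383 valves.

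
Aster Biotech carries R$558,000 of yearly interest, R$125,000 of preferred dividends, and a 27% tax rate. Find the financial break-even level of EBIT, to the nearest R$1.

R$729,233

Grossing the preferred dividend up to pre-tax terms: R$125,000 / (1 − 0.27) = R$171,232.88.
Financial break-even EBIT = interest + D_p ÷ (1 − t) = R$558,000 + R$171,232.88 = R$729,232.88.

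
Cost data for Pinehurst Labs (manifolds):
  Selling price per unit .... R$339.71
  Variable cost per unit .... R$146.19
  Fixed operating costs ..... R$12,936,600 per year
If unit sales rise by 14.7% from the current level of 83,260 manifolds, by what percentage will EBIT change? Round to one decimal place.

+74.6%

Contribution at this volume is 83,260 × R$193.52 = R$16,112,475.20.
EBIT = R$16,112,475.20 − R$12,936,600 = R$3,175,875.20.
DOL = contribution ÷ EBIT = R$16,112,475.20 ÷ R$3,175,875.20 = 5.0734.
%ΔEBIT = DOL × %ΔSales = 5.0734 × +14.7% = +74.6%.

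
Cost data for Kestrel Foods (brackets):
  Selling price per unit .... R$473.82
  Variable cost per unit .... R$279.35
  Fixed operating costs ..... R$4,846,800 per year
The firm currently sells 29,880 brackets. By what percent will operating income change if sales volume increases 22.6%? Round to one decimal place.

+136.2%

Contribution at this volume is 29,880 × R$194.47 = R$5,810,763.60.
EBIT = R$5,810,763.60 − R$4,846,800 = R$963,963.60.
So DOL = total CM / EBIT = R$5,810,763.60 / R$963,963.60 = 6.0280.
Operating income changes by 6.0280 × +22.6% = +136.2%.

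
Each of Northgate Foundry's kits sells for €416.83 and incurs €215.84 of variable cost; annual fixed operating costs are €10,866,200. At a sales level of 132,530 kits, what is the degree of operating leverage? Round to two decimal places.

Total contribution margin = 132,530 × €200.99 = €26,637,204.70.
EBIT = €26,637,204.70 − €10,866,200 = €15,771,004.70.
DOL = contribution ÷ EBIT = €26,637,204.70 ÷ €15,771,004.70 = 1.6890.

1.69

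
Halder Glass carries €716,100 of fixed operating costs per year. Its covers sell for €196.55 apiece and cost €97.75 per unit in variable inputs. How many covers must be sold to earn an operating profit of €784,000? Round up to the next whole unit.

Each unit contributes €196.55 − €97.75 = €98.80.
Required volume = (fixed costs + target profit) ÷ CM = (€716,100 + €784,000) ÷ €98.80 = 15,183.20, so 15,184 covers.

15,184 covers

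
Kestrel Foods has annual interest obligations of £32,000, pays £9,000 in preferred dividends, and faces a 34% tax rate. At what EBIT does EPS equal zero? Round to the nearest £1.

£45,636

Grossing the preferred dividend up to pre-tax terms: £9,000 / (1 − 0.34) = £13,636.36.
EPS = 0 when EBIT covers interest plus the pre-tax preferred burden: £32,000 + £13,636.36 = £45,636.36.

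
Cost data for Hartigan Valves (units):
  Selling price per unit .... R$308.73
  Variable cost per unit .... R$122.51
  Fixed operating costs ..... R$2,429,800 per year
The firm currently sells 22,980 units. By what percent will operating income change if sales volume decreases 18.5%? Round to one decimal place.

-42.8%

At 22,980 units, contribution = 22,980 × R$186.22 = R$4,279,335.60.
Operating income = contribution − fixed costs = R$4,279,335.60 − R$2,429,800 = R$1,849,535.60.
Degree of operating leverage = R$4,279,335.60 / R$1,849,535.60 = 2.3137.
%ΔEBIT = DOL × %ΔSales = 2.3137 × -18.5% = -42.8%.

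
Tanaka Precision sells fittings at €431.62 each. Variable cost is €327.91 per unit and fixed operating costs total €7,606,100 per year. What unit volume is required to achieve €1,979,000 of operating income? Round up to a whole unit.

Each unit contributes €431.62 − €327.91 = €103.71.
Units = (FC + target) / CM = (€7,606,100 + €1,979,000) / €103.71 = 92,422.14, so 92,423 fittings.

92,423 fittings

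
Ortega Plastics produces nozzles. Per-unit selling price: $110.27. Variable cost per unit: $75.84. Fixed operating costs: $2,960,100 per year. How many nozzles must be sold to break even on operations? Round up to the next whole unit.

Each unit contributes $110.27 − $75.84 = $34.43.
Break-even volume = fixed costs ÷ CM per unit = $2,960,100 ÷ $34.43 = 85,974.44, so 85,975 nozzles.

85,975 nozzles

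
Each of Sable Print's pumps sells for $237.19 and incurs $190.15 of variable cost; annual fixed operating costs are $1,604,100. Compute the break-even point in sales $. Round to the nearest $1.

CM per unit = $237.19 − $190.15 = $47.04; CM ratio = $47.04 / $237.19 = 0.1983.
Break-even revenue = fixed costs × price ÷ CM = $1,604,100 × $237.19 ÷ $47.04 = $8,088,361.

$8,088,361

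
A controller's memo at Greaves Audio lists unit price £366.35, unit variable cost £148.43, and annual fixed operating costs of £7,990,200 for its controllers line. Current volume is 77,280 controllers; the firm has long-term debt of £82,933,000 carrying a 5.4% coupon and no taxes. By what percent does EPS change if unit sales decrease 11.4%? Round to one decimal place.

-43.9%

Contribution at this volume is 77,280 × £217.92 = £16,840,857.60.
EBIT = £16,840,857.60 − £7,990,200 = £8,850,657.60.
After interest of £4,478,382.00, pre-tax earnings = £4,372,275.60.
Degree of combined leverage = contribution ÷ (EBIT − I) = £16,840,857.60 ÷ £4,372,275.60 = 3.8517.
%ΔEPS = DCL × %ΔSales = 3.8517 × -11.4% = -43.9%.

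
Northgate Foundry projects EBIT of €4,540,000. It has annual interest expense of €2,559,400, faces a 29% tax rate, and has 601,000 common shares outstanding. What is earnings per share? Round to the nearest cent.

€2.34

Pre-tax income = €4,540,000 − €2,559,400.00 = €1,980,600.00.
Net income = €1,980,600.00 × (1 − 0.29) = €1,406,226.00.
Per share: €1,406,226.00 / 601,000 shares = €2.34.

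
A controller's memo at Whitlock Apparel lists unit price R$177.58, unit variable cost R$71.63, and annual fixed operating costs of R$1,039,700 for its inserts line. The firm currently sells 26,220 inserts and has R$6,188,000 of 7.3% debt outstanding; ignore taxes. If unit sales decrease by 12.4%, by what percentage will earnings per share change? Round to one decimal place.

Contribution at this volume is 26,220 × R$105.95 = R$2,778,009.00.
Subtracting fixed costs: EBIT = R$2,778,009.00 − R$1,039,700 = R$1,738,309.00.
After interest of R$451,724.00, pre-tax earnings = R$1,286,585.00.
DCL = total CM / (EBIT − I) = R$2,778,009.00 / R$1,286,585.00 = 2.1592.
EPS therefore changes by 2.1592 × (-12.4%) = -26.8%.

-26.8%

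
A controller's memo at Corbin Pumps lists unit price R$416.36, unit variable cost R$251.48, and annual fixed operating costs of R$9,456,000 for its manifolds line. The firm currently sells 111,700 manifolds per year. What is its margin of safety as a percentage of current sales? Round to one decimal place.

48.7%

Contribution margin per unit = R$416.36 − R$251.48 = R$164.88. Break-even units = R$9,456,000 ÷ R$164.88 = 57,350.80; break-even revenue = 57,350.80 × R$416.36 = R$23,878,579.33.
Actual sales revenue = 111,700 × R$416.36 = R$46,507,412.00.
Margin of safety = (R$46,507,412.00 − R$23,878,579.33) ÷ R$46,507,412.00 = 48.7%.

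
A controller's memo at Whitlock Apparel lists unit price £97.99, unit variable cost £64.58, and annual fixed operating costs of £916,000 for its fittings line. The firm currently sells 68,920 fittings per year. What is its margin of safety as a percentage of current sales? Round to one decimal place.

Contribution margin per unit = £97.99 − £64.58 = £33.41. Break-even units = £916,000 ÷ £33.41 = 27,416.94; break-even revenue = 27,416.94 × £97.99 = £2,686,586.05.
Current sales = 68,920 × £97.99 = £6,753,470.80.
Margin of safety = (£6,753,470.80 − £2,686,586.05) ÷ £6,753,470.80 = 60.2%.

60.2%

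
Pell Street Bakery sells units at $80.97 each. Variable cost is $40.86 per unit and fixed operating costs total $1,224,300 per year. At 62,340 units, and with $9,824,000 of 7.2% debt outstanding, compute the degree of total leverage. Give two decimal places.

4.40

Total contribution margin = 62,340 × $40.11 = $2,500,457.40.
EBIT = $2,500,457.40 − $1,224,300 = $1,276,157.40. Interest = $707,328.00, so EBIT − I = $568,829.40.
Degree of total leverage = total CM / (EBIT − interest) = $2,500,457.40 / $568,829.40 = 4.3958.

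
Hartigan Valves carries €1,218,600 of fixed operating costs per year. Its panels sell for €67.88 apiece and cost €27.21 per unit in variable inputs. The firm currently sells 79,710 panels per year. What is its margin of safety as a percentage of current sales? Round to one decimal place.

Contribution margin per unit = €67.88 − €27.21 = €40.67. Break-even units = €1,218,600 ÷ €40.67 = 29,963.12; break-even revenue = 29,963.12 × €67.88 = €2,033,896.43.
Current sales = 79,710 × €67.88 = €5,410,714.80.
Margin of safety = (€5,410,714.80 − €2,033,896.43) ÷ €5,410,714.80 = 62.4%.

62.4%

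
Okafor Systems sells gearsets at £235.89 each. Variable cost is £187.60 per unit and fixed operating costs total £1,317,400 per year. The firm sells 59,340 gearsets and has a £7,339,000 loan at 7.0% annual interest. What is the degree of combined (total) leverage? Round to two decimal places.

2.77

Contribution at this volume is 59,340 × £48.29 = £2,865,528.60.
EBIT = £2,865,528.60 − £1,317,400 = £1,548,128.60. Interest = £513,730.00.
DOL = £2,865,528.60 ÷ £1,548,128.60 = 1.8510; DFL = £1,548,128.60 ÷ £1,034,398.60 = 1.4966.
DCL = DOL × DFL = 1.8510 × 1.4966 = 2.7702.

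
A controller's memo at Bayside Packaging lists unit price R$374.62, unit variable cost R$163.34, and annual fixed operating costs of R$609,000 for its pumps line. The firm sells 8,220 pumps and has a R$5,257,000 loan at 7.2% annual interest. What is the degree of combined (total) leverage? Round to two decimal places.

2.32

At 8,220 units, contribution = 8,220 × R$211.28 = R$1,736,721.60.
Operating income = contribution − fixed costs = R$1,736,721.60 − R$609,000 = R$1,127,721.60. Interest = R$378,504.00, so EBIT − I = R$749,217.60.
Degree of total leverage = total CM / (EBIT − interest) = R$1,736,721.60 / R$749,217.60 = 2.3180.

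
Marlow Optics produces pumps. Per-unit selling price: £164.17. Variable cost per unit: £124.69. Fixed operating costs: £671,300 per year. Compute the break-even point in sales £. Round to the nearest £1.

£2,791,472

Contribution margin per unit = £164.17 − £124.69 = £39.48, a CM ratio of £39.48 ÷ £164.17 = 0.2405.
Break-even revenue = fixed costs × price ÷ CM = £671,300 × £164.17 ÷ £39.48 = £2,791,472.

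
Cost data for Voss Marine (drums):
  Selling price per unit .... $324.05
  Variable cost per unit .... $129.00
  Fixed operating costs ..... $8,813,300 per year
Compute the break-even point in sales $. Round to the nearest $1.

$14,642,142

CM per unit = $324.05 − $129.00 = $195.05; CM ratio = $195.05 / $324.05 = 0.6019.
Break-even revenue = fixed costs × price ÷ CM = $8,813,300 × $324.05 ÷ $195.05 = $14,642,142.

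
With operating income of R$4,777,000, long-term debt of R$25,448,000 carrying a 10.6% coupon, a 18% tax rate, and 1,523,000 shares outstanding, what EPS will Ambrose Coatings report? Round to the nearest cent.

Pre-tax income = R$4,777,000 − R$2,697,488.00 = R$2,079,512.00.
After tax at 18%: net income = R$2,079,512.00 × 0.82 = R$1,705,199.84.
EPS = R$1,705,199.84 ÷ 1,523,000 = R$1.12.

R$1.12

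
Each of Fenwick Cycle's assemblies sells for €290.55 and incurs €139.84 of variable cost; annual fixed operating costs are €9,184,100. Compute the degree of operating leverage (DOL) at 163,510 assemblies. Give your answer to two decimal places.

At 163,510 units, contribution = 163,510 × €150.71 = €24,642,592.10.
Subtracting fixed costs: EBIT = €24,642,592.10 − €9,184,100 = €15,458,492.10.
DOL = contribution ÷ EBIT = €24,642,592.10 ÷ €15,458,492.10 = 1.5941.

1.59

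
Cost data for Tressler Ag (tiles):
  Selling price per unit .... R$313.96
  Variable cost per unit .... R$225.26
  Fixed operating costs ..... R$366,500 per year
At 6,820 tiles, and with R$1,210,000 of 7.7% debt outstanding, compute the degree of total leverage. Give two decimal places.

4.16

At 6,820 units, contribution = 6,820 × R$88.70 = R$604,934.00.
Operating income = contribution − fixed costs = R$604,934.00 − R$366,500 = R$238,434.00. Interest = R$93,170.00.
DOL = R$604,934.00 ÷ R$238,434.00 = 2.5371; DFL = R$238,434.00 ÷ R$145,264.00 = 1.6414.
Combined leverage = 2.5371 × 1.6414 = 4.1644.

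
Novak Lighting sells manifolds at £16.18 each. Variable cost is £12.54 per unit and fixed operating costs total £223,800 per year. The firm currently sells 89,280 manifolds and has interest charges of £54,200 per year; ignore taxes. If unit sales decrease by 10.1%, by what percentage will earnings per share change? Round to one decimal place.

Contribution at this volume is 89,280 × £3.64 = £324,979.20.
EBIT = £324,979.20 − £223,800 = £101,179.20.
After interest of £54,200.00, pre-tax earnings = £46,979.20.
DCL = total CM / (EBIT − I) = £324,979.20 / £46,979.20 = 6.9175.
%ΔEPS = DCL × %ΔSales = 6.9175 × -10.1% = -69.9%.

-69.9%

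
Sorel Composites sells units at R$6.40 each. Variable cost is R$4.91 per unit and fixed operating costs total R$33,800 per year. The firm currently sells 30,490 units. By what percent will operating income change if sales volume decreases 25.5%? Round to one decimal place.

-99.6%

At 30,490 units, contribution = 30,490 × R$1.49 = R$45,430.10.
EBIT = R$45,430.10 − R$33,800 = R$11,630.10.
So DOL = total CM / EBIT = R$45,430.10 / R$11,630.10 = 3.9063.
Operating income changes by 3.9063 × -25.5% = -99.6%.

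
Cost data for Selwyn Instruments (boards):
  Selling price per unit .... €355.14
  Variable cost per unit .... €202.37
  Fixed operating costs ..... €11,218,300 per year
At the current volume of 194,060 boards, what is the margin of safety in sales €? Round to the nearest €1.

€42,839,611

Each unit contributes €355.14 − €202.37 = €152.77. Break-even units = €11,218,300 ÷ €152.77 = 73,432.61; break-even revenue = 73,432.61 × €355.14 = €26,078,857.51.
Current sales = 194,060 × €355.14 = €68,918,468.40.
Margin of safety = €68,918,468.40 − €26,078,857.51 = €42,839,611.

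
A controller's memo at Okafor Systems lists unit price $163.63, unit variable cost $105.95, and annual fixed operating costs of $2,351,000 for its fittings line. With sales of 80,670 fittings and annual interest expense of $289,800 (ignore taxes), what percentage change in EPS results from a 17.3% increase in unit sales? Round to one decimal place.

Contribution at this volume is 80,670 × $57.68 = $4,653,045.60.
EBIT = $4,653,045.60 − $2,351,000 = $2,302,045.60.
After interest of $289,800.00, pre-tax earnings = $2,012,245.60.
DCL = total CM / (EBIT − I) = $4,653,045.60 / $2,012,245.60 = 2.3124.
%ΔEPS = DCL × %ΔSales = 2.3124 × +17.3% = +40.0%.

+40.0%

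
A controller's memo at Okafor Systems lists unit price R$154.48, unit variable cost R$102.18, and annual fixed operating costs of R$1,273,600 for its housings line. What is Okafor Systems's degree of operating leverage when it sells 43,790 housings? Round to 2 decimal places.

2.25

Contribution at this volume is 43,790 × R$52.30 = R$2,290,217.00.
Subtracting fixed costs: EBIT = R$2,290,217.00 − R$1,273,600 = R$1,016,617.00.
DOL = contribution ÷ EBIT = R$2,290,217.00 ÷ R$1,016,617.00 = 2.2528.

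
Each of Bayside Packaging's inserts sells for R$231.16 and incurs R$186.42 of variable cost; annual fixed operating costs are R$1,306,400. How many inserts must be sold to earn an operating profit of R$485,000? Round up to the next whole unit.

40,041 inserts

Each unit contributes R$231.16 − R$186.42 = R$44.74.
Units = (FC + target) / CM = (R$1,306,400 + R$485,000) / R$44.74 = 40,040.23, so 40,041 inserts.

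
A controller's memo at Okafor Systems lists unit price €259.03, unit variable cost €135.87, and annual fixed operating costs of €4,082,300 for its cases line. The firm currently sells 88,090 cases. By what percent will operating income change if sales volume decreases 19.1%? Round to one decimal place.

Total contribution margin = 88,090 × €123.16 = €10,849,164.40.
Subtracting fixed costs: EBIT = €10,849,164.40 − €4,082,300 = €6,766,864.40.
DOL = contribution ÷ EBIT = €10,849,164.40 ÷ €6,766,864.40 = 1.6033.
So EBIT moves 1.6033 × (-19.1%) = -30.6%.

-30.6%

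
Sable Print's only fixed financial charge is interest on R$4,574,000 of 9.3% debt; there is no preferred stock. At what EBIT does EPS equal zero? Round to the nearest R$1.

R$425,382

Annual interest = 9.3% × R$4,574,000 = R$425,382.00.
With no preferred dividends, EPS = 0 when EBIT exactly covers interest, so the financial break-even EBIT is R$425,382.00.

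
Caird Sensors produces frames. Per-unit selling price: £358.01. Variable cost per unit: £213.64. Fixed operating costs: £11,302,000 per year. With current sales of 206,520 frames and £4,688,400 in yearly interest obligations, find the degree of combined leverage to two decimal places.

Contribution at this volume is 206,520 × £144.37 = £29,815,292.40.
Subtracting fixed costs: EBIT = £29,815,292.40 − £11,302,000 = £18,513,292.40. Interest = £4,688,400.00.
DOL = £29,815,292.40 ÷ £18,513,292.40 = 1.6105; DFL = £18,513,292.40 ÷ £13,824,892.40 = 1.3391.
Combined leverage = 1.6105 × 1.3391 = 2.1566.

2.16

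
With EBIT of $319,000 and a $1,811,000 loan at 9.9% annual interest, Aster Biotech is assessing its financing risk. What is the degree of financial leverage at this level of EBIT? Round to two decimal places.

2.28

Interest = $179,289.00.
Degree of financial leverage = EBIT / (EBIT − interest) = $319,000 / $139,711.00 = 2.2833.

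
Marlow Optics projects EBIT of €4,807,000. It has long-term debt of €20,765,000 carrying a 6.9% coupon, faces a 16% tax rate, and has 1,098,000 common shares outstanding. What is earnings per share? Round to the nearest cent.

Pre-tax income = €4,807,000 − €1,432,785.00 = €3,374,215.00.
Net income = €3,374,215.00 × (1 − 0.16) = €2,834,340.60.
Per share: €2,834,340.60 / 1,098,000 shares = €2.58.

€2.58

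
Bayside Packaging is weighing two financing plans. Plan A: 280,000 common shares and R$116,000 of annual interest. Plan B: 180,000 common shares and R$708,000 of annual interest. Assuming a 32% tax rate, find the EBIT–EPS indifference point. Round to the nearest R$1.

R$1,773,600

Set EPS_A = EPS_B: (EBIT − R$116,000)(1 − 0.32) ÷ 280,000 = (EBIT − R$708,000)(1 − 0.32) ÷ 180,000.
The (1 − t) factor cancels: (EBIT − 116,000) × 180,000 = (EBIT − 708,000) × 280,000.
EBIT × (280,000 − 180,000) = 708,000 × 280,000 − 116,000 × 180,000 = 177,360,000,000, so EBIT = 177,360,000,000 ÷ 100,000 = 1,773,600.00.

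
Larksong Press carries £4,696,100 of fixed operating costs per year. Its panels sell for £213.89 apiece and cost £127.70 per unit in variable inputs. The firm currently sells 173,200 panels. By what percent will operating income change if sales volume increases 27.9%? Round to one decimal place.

+40.7%

Total contribution margin = 173,200 × £86.19 = £14,928,108.00.
EBIT = £14,928,108.00 − £4,696,100 = £10,232,008.00.
Degree of operating leverage = £14,928,108.00 / £10,232,008.00 = 1.4590.
Operating income changes by 1.4590 × +27.9% = +40.7%.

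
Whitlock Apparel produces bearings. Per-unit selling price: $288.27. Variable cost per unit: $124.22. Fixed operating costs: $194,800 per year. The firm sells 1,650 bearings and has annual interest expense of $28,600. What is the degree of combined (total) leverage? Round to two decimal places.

Total contribution margin = 1,650 × $164.05 = $270,682.50.
Operating income = contribution − fixed costs = $270,682.50 − $194,800 = $75,882.50. Interest = $28,600.00, so EBIT − I = $47,282.50.
Degree of total leverage = total CM / (EBIT − interest) = $270,682.50 / $47,282.50 = 5.7248.

5.72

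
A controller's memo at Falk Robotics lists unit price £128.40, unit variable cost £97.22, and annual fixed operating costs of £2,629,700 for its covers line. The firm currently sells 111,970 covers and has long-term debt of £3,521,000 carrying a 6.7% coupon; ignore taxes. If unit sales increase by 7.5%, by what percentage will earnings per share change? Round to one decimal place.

+41.9%

At 111,970 units, contribution = 111,970 × £31.18 = £3,491,224.60.
Subtracting fixed costs: EBIT = £3,491,224.60 − £2,629,700 = £861,524.60.
After interest of £235,907.00, pre-tax earnings = £625,617.60.
Degree of combined leverage = contribution ÷ (EBIT − I) = £3,491,224.60 ÷ £625,617.60 = 5.5804.
%ΔEPS = DCL × %ΔSales = 5.5804 × +7.5% = +41.9%.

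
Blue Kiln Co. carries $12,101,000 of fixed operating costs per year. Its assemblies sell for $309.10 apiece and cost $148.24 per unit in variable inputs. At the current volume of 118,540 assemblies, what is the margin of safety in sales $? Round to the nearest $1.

$13,388,078

Contribution margin per unit = $309.10 − $148.24 = $160.86. Break-even units = $12,101,000 ÷ $160.86 = 75,226.91; break-even revenue = 75,226.91 × $309.10 = $23,252,636.45.
Current sales = 118,540 × $309.10 = $36,640,714.00.
Margin of safety = $36,640,714.00 − $23,252,636.45 = $13,388,078.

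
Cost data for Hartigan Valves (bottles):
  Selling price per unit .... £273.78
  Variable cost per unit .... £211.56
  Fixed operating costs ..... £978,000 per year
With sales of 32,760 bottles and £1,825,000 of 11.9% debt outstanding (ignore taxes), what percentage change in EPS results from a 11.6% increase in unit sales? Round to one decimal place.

Contribution at this volume is 32,760 × £62.22 = £2,038,327.20.
Subtracting fixed costs: EBIT = £2,038,327.20 − £978,000 = £1,060,327.20.
After interest of £217,175.00, pre-tax earnings = £843,152.20.
Degree of combined leverage = contribution ÷ (EBIT − I) = £2,038,327.20 ÷ £843,152.20 = 2.4175.
EPS therefore changes by 2.4175 × (+11.6%) = +28.0%.

+28.0%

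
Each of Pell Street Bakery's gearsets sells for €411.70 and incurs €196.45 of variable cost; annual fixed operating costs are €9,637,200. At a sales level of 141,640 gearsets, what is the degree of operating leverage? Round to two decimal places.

Total contribution margin = 141,640 × €215.25 = €30,488,010.00.
Subtracting fixed costs: EBIT = €30,488,010.00 − €9,637,200 = €20,850,810.00.
DOL = contribution ÷ EBIT = €30,488,010.00 ÷ €20,850,810.00 = 1.4622.

1.46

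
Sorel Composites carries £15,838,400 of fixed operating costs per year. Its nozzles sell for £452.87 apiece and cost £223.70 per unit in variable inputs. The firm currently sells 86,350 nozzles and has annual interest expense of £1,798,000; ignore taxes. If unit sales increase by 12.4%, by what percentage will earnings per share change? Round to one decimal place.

+114.0%

Total contribution margin = 86,350 × £229.17 = £19,788,829.50.
Subtracting fixed costs: EBIT = £19,788,829.50 − £15,838,400 = £3,950,429.50.
Interest = £1,798,000.00, so EBIT − I = £2,152,429.50.
Degree of combined leverage = contribution ÷ (EBIT − I) = £19,788,829.50 ÷ £2,152,429.50 = 9.1937.
%ΔEPS = DCL × %ΔSales = 9.1937 × +12.4% = +114.0%.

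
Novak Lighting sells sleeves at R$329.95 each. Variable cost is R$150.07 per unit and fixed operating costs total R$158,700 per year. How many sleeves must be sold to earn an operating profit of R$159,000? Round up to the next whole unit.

Each unit contributes R$329.95 − R$150.07 = R$179.88.
Units = (FC + target) / CM = (R$158,700 + R$159,000) / R$179.88 = 1,766.18, so 1,767 sleeves.

1,767 sleeves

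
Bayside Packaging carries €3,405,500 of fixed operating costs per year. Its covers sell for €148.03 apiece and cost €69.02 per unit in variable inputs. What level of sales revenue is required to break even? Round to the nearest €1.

Contribution margin per unit = €148.03 − €69.02 = €79.01, a CM ratio of €79.01 ÷ €148.03 = 0.5337.
Break-even sales = FC ÷ CM ratio = €3,405,500 × €148.03 / €79.01 = €6,380,410.

€6,380,410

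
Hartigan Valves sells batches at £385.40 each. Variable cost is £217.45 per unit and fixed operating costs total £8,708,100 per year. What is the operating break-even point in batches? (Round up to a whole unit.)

51,850 batches

Contribution margin per unit = £385.40 − £217.45 = £167.95.
Break-even volume = fixed costs ÷ CM per unit = £8,708,100 ÷ £167.95 = 51,849.36, so 51,850 batches.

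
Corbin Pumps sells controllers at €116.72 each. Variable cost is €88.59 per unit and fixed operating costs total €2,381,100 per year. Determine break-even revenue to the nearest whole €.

Contribution margin per unit = €116.72 − €88.59 = €28.13, a CM ratio of €28.13 ÷ €116.72 = 0.2410.
Break-even revenue = fixed costs × price ÷ CM = €2,381,100 × €116.72 ÷ €28.13 = €9,879,914.

€9,879,914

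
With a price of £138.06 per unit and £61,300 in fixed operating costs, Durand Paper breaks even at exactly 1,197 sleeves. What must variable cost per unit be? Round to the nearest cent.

Contribution per unit must be FC / Q = £61,300 / 1,197 = £51.2114.
Hence VC = price − CM = £138.06 − £51.2114 = £86.85.

£86.85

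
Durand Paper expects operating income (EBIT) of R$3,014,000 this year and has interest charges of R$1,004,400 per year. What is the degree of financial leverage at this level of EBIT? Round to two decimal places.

1.50

Annual interest charges come to R$1,004,400.00.
Degree of financial leverage = EBIT / (EBIT − interest) = R$3,014,000 / R$2,009,600.00 = 1.4998.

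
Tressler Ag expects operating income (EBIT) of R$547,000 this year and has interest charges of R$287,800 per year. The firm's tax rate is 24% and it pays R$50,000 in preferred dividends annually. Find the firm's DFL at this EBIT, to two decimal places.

2.83

Interest = R$287,800.00.
Pre-tax preferred-dividend burden = R$50,000 ÷ (1 − 0.24) = R$65,789.47.
DFL = EBIT ÷ [EBIT − I − D_p/(1−t)] = R$547,000 ÷ [R$547,000 − R$287,800.00 − R$65,789.47] = R$547,000 ÷ R$193,410.53 = 2.8282.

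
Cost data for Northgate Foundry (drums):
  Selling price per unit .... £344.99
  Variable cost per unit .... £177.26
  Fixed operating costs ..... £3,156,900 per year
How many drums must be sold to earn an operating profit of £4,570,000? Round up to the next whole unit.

Unit CM = price − variable cost = £344.99 − £177.26 = £167.73.
Units = (FC + target) / CM = (£3,156,900 + £4,570,000) / £167.73 = 46,067.49, so 46,068 drums.

46,068 drums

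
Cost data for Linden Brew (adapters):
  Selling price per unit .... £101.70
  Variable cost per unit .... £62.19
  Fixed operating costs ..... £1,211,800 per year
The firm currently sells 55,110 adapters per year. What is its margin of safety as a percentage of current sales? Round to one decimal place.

Contribution margin per unit = £101.70 − £62.19 = £39.51. Break-even units = £1,211,800 ÷ £39.51 = 30,670.72; break-even revenue = 30,670.72 × £101.70 = £3,119,211.85.
Current sales = 55,110 × £101.70 = £5,604,687.00.
Margin of safety = (£5,604,687.00 − £3,119,211.85) ÷ £5,604,687.00 = 44.3%.

44.3%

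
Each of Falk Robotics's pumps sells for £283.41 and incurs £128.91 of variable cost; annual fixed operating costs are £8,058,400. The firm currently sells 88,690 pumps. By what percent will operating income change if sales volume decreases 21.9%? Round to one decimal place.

-53.2%

Total contribution margin = 88,690 × £154.50 = £13,702,605.00.
Operating income = contribution − fixed costs = £13,702,605.00 − £8,058,400 = £5,644,205.00.
Degree of operating leverage = £13,702,605.00 / £5,644,205.00 = 2.4277.
Operating income changes by 2.4277 × -21.9% = -53.2%.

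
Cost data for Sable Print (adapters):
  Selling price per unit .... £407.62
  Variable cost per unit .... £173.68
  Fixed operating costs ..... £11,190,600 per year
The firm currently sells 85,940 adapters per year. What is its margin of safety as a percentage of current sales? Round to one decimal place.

44.3%

Contribution margin per unit = £407.62 − £173.68 = £233.94. Break-even units = £11,190,600 ÷ £233.94 = 47,835.34; break-even revenue = 47,835.34 × £407.62 = £19,498,642.27.
Actual sales revenue = 85,940 × £407.62 = £35,030,862.80.
Margin of safety = (£35,030,862.80 − £19,498,642.27) ÷ £35,030,862.80 = 44.3%.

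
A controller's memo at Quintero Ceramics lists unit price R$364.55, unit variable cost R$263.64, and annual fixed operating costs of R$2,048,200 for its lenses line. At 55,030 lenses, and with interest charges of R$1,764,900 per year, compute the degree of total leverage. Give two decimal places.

3.19

Contribution at this volume is 55,030 × R$100.91 = R$5,553,077.30.
Subtracting fixed costs: EBIT = R$5,553,077.30 − R$2,048,200 = R$3,504,877.30. Interest = R$1,764,900.00, so EBIT − I = R$1,739,977.30.
Degree of total leverage = total CM / (EBIT − interest) = R$5,553,077.30 / R$1,739,977.30 = 3.1915.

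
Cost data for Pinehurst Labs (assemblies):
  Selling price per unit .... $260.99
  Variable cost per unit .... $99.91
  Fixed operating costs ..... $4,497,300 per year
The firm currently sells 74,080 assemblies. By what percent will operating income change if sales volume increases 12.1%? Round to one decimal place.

At 74,080 units, contribution = 74,080 × $161.08 = $11,932,806.40.
Subtracting fixed costs: EBIT = $11,932,806.40 − $4,497,300 = $7,435,506.40.
DOL = contribution ÷ EBIT = $11,932,806.40 ÷ $7,435,506.40 = 1.6048.
So EBIT moves 1.6048 × (+12.1%) = +19.4%.

+19.4%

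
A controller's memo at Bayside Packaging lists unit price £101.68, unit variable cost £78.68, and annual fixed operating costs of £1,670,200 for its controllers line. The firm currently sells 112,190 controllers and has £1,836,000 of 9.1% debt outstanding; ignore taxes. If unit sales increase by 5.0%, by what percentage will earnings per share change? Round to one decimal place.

+17.4%

Total contribution margin = 112,190 × £23.00 = £2,580,370.00.
Subtracting fixed costs: EBIT = £2,580,370.00 − £1,670,200 = £910,170.00.
After interest of £167,076.00, pre-tax earnings = £743,094.00.
Degree of combined leverage = contribution ÷ (EBIT − I) = £2,580,370.00 ÷ £743,094.00 = 3.4725.
EPS therefore changes by 3.4725 × (+5.0%) = +17.4%.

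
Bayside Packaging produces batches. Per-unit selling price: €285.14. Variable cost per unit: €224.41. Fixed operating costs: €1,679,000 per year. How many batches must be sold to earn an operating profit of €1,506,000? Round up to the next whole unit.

Each unit contributes €285.14 − €224.41 = €60.73.
Need Q such that Q × €60.73 − €1,679,000 = €1,506,000, i.e. Q = €3,185,000 / €60.73 = 52,445.25 → 52,446.

52,446 batches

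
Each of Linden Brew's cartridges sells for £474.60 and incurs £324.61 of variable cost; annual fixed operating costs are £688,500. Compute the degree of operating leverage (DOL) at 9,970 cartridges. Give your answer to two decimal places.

1.85

Contribution at this volume is 9,970 × £149.99 = £1,495,400.30.
EBIT = £1,495,400.30 − £688,500 = £806,900.30.
Degree of operating leverage = £1,495,400.30 / £806,900.30 = 1.8533.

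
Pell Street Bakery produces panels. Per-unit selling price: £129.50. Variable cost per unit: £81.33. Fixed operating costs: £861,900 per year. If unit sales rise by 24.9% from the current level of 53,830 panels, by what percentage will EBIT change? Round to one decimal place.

At 53,830 units, contribution = 53,830 × £48.17 = £2,592,991.10.
Subtracting fixed costs: EBIT = £2,592,991.10 − £861,900 = £1,731,091.10.
Degree of operating leverage = £2,592,991.10 / £1,731,091.10 = 1.4979.
%ΔEBIT = DOL × %ΔSales = 1.4979 × +24.9% = +37.3%.

+37.3%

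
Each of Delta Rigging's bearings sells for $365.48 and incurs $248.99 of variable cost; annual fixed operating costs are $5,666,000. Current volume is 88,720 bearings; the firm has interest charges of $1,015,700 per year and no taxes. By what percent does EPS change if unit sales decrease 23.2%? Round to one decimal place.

Contribution at this volume is 88,720 × $116.49 = $10,334,992.80.
EBIT = $10,334,992.80 − $5,666,000 = $4,668,992.80.
After interest of $1,015,700.00, pre-tax earnings = $3,653,292.80.
DCL = total CM / (EBIT − I) = $10,334,992.80 / $3,653,292.80 = 2.8290.
%ΔEPS = DCL × %ΔSales = 2.8290 × -23.2% = -65.6%.

-65.6%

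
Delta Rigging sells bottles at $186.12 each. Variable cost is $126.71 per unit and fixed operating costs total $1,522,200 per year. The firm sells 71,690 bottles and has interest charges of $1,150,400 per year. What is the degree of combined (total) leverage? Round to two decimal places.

2.68

At 71,690 units, contribution = 71,690 × $59.41 = $4,259,102.90.
Subtracting fixed costs: EBIT = $4,259,102.90 − $1,522,200 = $2,736,902.90. Interest = $1,150,400.00.
DOL = $4,259,102.90 ÷ $2,736,902.90 = 1.5562; DFL = $2,736,902.90 ÷ $1,586,502.90 = 1.7251.
DCL = DOL × DFL = 1.5562 × 1.7251 = 2.6846.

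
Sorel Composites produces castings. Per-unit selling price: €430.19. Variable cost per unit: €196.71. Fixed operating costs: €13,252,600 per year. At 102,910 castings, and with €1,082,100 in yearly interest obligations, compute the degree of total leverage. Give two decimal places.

2.48

Total contribution margin = 102,910 × €233.48 = €24,027,426.80.
Operating income = contribution − fixed costs = €24,027,426.80 − €13,252,600 = €10,774,826.80. Interest = €1,082,100.00, so EBIT − I = €9,692,726.80.
DCL = contribution ÷ (EBIT − I) = €24,027,426.80 ÷ €9,692,726.80 = 2.4789.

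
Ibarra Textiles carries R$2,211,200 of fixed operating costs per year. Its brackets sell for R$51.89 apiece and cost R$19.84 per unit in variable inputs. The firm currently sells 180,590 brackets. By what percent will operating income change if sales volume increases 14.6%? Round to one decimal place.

Contribution at this volume is 180,590 × R$32.05 = R$5,787,909.50.
Operating income = contribution − fixed costs = R$5,787,909.50 − R$2,211,200 = R$3,576,709.50.
Degree of operating leverage = R$5,787,909.50 / R$3,576,709.50 = 1.6182.
Operating income changes by 1.6182 × +14.6% = +23.6%.

+23.6%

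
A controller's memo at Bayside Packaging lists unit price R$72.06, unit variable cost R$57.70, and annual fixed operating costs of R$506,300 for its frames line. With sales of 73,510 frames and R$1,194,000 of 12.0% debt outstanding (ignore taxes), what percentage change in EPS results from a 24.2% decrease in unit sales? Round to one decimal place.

Total contribution margin = 73,510 × R$14.36 = R$1,055,603.60.
Operating income = contribution − fixed costs = R$1,055,603.60 − R$506,300 = R$549,303.60.
After interest of R$143,280.00, pre-tax earnings = R$406,023.60.
DCL = total CM / (EBIT − I) = R$1,055,603.60 / R$406,023.60 = 2.5999.
%ΔEPS = DCL × %ΔSales = 2.5999 × -24.2% = -62.9%.

-62.9%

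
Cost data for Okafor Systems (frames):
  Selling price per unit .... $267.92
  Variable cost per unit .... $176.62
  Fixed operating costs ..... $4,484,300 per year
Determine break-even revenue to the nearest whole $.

CM per unit = $267.92 − $176.62 = $91.30; CM ratio = $91.30 / $267.92 = 0.3408.
Break-even sales = FC ÷ CM ratio = $4,484,300 × $267.92 / $91.30 = $13,159,186.

$13,159,186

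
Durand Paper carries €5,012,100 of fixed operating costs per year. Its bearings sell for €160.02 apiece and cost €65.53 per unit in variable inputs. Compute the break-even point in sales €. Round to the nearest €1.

CM per unit = €160.02 − €65.53 = €94.49; CM ratio = €94.49 / €160.02 = 0.5905.
Break-even revenue = fixed costs × price ÷ CM = €5,012,100 × €160.02 ÷ €94.49 = €8,488,054.

€8,488,054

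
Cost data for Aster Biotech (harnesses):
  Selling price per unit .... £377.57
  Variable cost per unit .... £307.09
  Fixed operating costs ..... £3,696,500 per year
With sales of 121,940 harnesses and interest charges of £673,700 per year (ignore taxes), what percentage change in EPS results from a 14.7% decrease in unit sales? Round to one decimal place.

Contribution at this volume is 121,940 × £70.48 = £8,594,331.20.
EBIT = £8,594,331.20 − £3,696,500 = £4,897,831.20.
After interest of £673,700.00, pre-tax earnings = £4,224,131.20.
DCL = total CM / (EBIT − I) = £8,594,331.20 / £4,224,131.20 = 2.0346.
EPS therefore changes by 2.0346 × (-14.7%) = -29.9%.

-29.9%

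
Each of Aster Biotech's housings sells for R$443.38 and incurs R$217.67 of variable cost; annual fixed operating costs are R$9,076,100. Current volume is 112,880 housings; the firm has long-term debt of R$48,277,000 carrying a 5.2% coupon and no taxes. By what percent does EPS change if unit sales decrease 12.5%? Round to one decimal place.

Contribution at this volume is 112,880 × R$225.71 = R$25,478,144.80.
EBIT = R$25,478,144.80 − R$9,076,100 = R$16,402,044.80.
Interest = R$2,510,404.00, so EBIT − I = R$13,891,640.80.
DCL = total CM / (EBIT − I) = R$25,478,144.80 / R$13,891,640.80 = 1.8341.
%ΔEPS = DCL × %ΔSales = 1.8341 × -12.5% = -22.9%.

-22.9%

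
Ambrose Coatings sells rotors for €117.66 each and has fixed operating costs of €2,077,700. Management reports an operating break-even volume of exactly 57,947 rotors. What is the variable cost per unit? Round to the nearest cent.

€81.80

At break-even, FC = Q × (P − VC), so P − VC = €2,077,700 ÷ 57,947 = €35.8552.
Variable cost per unit = €117.66 − €35.8552 = €81.80.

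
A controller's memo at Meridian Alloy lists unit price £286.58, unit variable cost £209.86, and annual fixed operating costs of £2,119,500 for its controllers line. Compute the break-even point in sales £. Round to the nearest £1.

Contribution margin per unit = £286.58 − £209.86 = £76.72, a CM ratio of £76.72 ÷ £286.58 = 0.2677.
Break-even revenue = fixed costs × price ÷ CM = £2,119,500 × £286.58 ÷ £76.72 = £7,917,183.

£7,917,183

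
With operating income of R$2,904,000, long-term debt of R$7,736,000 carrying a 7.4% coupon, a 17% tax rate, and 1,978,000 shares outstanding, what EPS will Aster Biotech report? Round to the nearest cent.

R$0.98

Interest = R$572,464.00, so EBT = R$2,904,000 − R$572,464.00 = R$2,331,536.00.
Net income = R$2,331,536.00 × (1 − 0.17) = R$1,935,174.88.
Per share: R$1,935,174.88 / 1,978,000 shares = R$0.98.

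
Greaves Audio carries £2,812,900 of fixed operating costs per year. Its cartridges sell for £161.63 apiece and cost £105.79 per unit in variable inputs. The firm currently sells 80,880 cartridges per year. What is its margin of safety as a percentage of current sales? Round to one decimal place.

37.7%

Contribution margin per unit = £161.63 − £105.79 = £55.84. Break-even units = £2,812,900 ÷ £55.84 = 50,374.28; break-even revenue = 50,374.28 × £161.63 = £8,141,995.47.
Actual sales revenue = 80,880 × £161.63 = £13,072,634.40.
Margin of safety = (£13,072,634.40 − £8,141,995.47) ÷ £13,072,634.40 = 37.7%.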